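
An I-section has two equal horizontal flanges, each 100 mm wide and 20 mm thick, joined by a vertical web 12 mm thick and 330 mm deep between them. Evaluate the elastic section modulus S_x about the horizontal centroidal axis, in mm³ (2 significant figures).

S_x ≈ 8.6 × 10⁵ mm³

Decompose the section into non-overlapping parts with the origin at the bottom-left of its bounding rectangle.
Bottom flange: 100 × 20, A = 2 000 mm², y = 10 mm, Ī = 66 667 mm⁴.
Web: 12 × 330, A = 3 960 mm², y = 185 mm, Ī = 35 937 000 mm⁴.
Top flange: 100 × 20, A = 2 000 mm², y = 360 mm, Ī = 66 667 mm⁴.
By symmetry the centroid is at mid-height, ȳ = 185 mm.
Transfer each piece to the horizontal centroidal axis using Ī + A·d² with d = y − 185:
  bottom flange: d = -175 mm → contributes +61 316 667 mm⁴
  web: d = 0 mm → contributes +35 937 000 mm⁴
  top flange: d = 175 mm → contributes +61 316 667 mm⁴
Total I = 158 570 333 mm⁴.
Extreme fibre distance c = 185 mm; S = I/c = 857 137 mm³.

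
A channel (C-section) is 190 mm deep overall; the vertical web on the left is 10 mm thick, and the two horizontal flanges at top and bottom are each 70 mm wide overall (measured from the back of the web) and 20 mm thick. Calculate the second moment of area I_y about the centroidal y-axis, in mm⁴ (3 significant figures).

Split into non-overlapping primitives; take the origin at the lower-left of the bounding box.
Web: 10 × 190, A = 1 900 mm², x = 5 mm, Ī = 15 833 mm⁴.
Top flange (beyond web): 60 × 20, A = 1 200 mm², x = 40 mm, Ī = 360 000 mm⁴.
Bottom flange (beyond web): 60 × 20, A = 1 200 mm², x = 40 mm, Ī = 360 000 mm⁴.
Centroid: x̄ = ΣA·x / ΣA = 24.535 mm.
Transfer each piece to the centroidal y-axis using Ī + A·d² with d = x − 24.535:
  web: d = -19.535 mm → contributes +740 896 mm⁴
  top flange (beyond web): d = 15.465 mm → contributes +647 004 mm⁴
  bottom flange (beyond web): d = 15.465 mm → contributes +647 004 mm⁴
Total I = 2 034 903 mm⁴.

I_y ≈ 2.03 × 10⁶ mm⁴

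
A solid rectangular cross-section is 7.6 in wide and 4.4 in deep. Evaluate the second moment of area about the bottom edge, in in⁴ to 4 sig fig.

I_base ≈ 215.8 in⁴

The section: 7.6 × 4.4, A = 33.44 in², y = 2.2 in, Ī = 53.9499 in⁴.
Transfer it to the base of the section using Ī + A·d² with d = y − 0:
  the section: d = 2.2 in → contributes +215.799 in⁴
Total I = 215.799 in⁴.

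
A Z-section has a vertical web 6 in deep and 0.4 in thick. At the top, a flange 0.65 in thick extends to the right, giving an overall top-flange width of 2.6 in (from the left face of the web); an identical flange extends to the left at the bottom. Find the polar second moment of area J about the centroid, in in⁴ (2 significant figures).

Split into non-overlapping primitives; take the origin at the lower-left of the bounding box.
Web: 0.4 × 6, A = 2.4 in², y = 3 in, Ī = 7.2 in⁴.
Top flange (beyond web): 2.2 × 0.65, A = 1.43 in², y = 5.675 in, Ī = 0.05035 in⁴.
Bottom flange (beyond web): 2.2 × 0.65, A = 1.43 in², y = 0.325 in, Ī = 0.05035 in⁴.
Centroid: ȳ = ΣA·y / ΣA = 3 in.
Transfer each piece to the centroidal x-axis using Ī + A·d² with d = y − 3:
  web: d = 0 in → contributes +7.2 in⁴
  top flange (beyond web): d = 2.675 in → contributes +10.28 in⁴
  bottom flange (beyond web): d = -2.675 in → contributes +10.28 in⁴
Total I = 27.77 in⁴.
For the y-axis: x̄ = 2.4 in.
Repeating about the centroidal y-axis gives I_y = 6.019 in⁴.
Polar second moment: J = I_x + I_y = 33.78 in⁴.

J ≈ 34 in⁴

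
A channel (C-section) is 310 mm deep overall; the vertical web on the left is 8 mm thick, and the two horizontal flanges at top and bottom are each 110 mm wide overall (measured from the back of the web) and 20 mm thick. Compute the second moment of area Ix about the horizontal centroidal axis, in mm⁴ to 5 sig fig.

Treat the section as a set of non-overlapping primitives; coordinates are from the bounding-box lower-left.
Web: 8 × 310, A = 2 480 mm², y = 155 mm, Ī = 19 860 667 mm⁴.
Top flange (beyond web): 102 × 20, A = 2 040 mm², y = 300 mm, Ī = 68 000 mm⁴.
Bottom flange (beyond web): 102 × 20, A = 2 040 mm², y = 10 mm, Ī = 68 000 mm⁴.
By symmetry the centroid is at mid-height, ȳ = 155 mm.
Transfer each piece to the horizontal centroidal axis using Ī + A·d² with d = y − 155:
  web: d = 0 mm → contributes +19 860 667 mm⁴
  top flange (beyond web): d = 145 mm → contributes +42 959 000 mm⁴
  bottom flange (beyond web): d = -145 mm → contributes +42 959 000 mm⁴
Total I = 105 778 667 mm⁴.

Ix ≈ 1.0578 × 10⁸ mm⁴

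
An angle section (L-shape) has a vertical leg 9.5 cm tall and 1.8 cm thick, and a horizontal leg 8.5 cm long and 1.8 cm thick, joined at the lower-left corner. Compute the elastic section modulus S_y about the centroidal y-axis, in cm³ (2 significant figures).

S_y ≈ 30 cm³

Treat the section as a set of non-overlapping primitives; coordinates are from the bounding-box lower-left.
Vertical leg: 1.8 × 9.5, A = 17.1 cm², x = 0.9 cm, Ī = 4.617 cm⁴.
Horizontal leg (remainder): 6.7 × 1.8, A = 12.06 cm², x = 5.15 cm, Ī = 45.11 cm⁴.
Centroid: x̄ = ΣA·x / ΣA = 2.658 cm.
Transfer each piece to the centroidal y-axis using Ī + A·d² with d = x − 2.658:
  vertical leg: d = -1.758 cm → contributes +57.45 cm⁴
  horizontal leg (remainder): d = 2.492 cm → contributes +120 cm⁴
Total I = 177.5 cm⁴.
Extreme fibre distance c = 5.842 cm; S = I/c = 30.38 cm³.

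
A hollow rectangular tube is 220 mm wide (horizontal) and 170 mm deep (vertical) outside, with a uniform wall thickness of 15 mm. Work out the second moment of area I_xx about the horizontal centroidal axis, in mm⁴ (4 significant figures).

I_xx ≈ 4.663 × 10⁷ mm⁴

Decompose the section into non-overlapping parts with the origin at the bottom-left of its bounding rectangle.
Outer rectangle: 220 × 170, A = 37 400 mm², y = 85 mm, Ī = 90 071 667 mm⁴.
Inner void (subtracted): 190 × 140, A = 26 600 mm², y = 85 mm, Ī = 43 446 667 mm⁴.
By symmetry the centroid is at mid-height, ȳ = 85 mm.
All pieces are centred on the horizontal centroidal axis, so I = ΣĪ (holes subtracted) = 46 625 000 mm⁴.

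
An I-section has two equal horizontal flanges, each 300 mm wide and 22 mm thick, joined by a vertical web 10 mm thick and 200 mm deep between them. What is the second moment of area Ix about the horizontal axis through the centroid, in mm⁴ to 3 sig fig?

Ix ≈ 1.70 × 10⁸ mm⁴

Treat the section as a set of non-overlapping primitives; coordinates are from the bounding-box lower-left.
Bottom flange: 300 × 22, A = 6 600 mm², y = 11 mm, Ī = 266 200 mm⁴.
Web: 10 × 200, A = 2 000 mm², y = 122 mm, Ī = 6 666 667 mm⁴.
Top flange: 300 × 22, A = 6 600 mm², y = 233 mm, Ī = 266 200 mm⁴.
By symmetry the centroid is at mid-height, ȳ = 122 mm.
Transfer each piece to the horizontal axis through the centroid using Ī + A·d² with d = y − 122:
  bottom flange: d = -111 mm → contributes +81 584 800 mm⁴
  web: d = 0 mm → contributes +6 666 667 mm⁴
  top flange: d = 111 mm → contributes +81 584 800 mm⁴
Total I = 169 836 267 mm⁴.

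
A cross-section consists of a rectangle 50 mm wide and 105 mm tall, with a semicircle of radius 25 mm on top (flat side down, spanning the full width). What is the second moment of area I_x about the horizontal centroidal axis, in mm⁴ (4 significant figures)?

I_x ≈ 8.161 × 10⁶ mm⁴

Decompose the section into non-overlapping parts with the origin at the bottom-left of its bounding rectangle.
Rectangular body: 50 × 105, A = 5 250 mm², y = 52.5 mm, Ī = 4 823 438 mm⁴.
Semicircular cap: semicircle r = 25, A = 981.748 mm², y = 115.61 mm, Ī = 42873.8 mm⁴.
Centroid: ȳ = ΣA·y / ΣA = 62.4424 mm.
Transfer each piece to the horizontal centroidal axis using Ī + A·d² with d = y − 62.4424:
  rectangular body: d = -9.94238 mm → contributes +5 342 405 mm⁴
  semicircular cap: d = 53.1679 mm → contributes +2 818 108 mm⁴
Total I = 8 160 513 mm⁴.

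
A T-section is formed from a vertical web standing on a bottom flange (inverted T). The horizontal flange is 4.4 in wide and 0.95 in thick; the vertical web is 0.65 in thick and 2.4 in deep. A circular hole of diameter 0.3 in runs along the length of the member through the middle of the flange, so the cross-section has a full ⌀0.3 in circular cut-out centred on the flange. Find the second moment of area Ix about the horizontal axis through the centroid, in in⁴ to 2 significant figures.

Ix ≈ 4.2 in⁴

Decompose the section into non-overlapping parts with the origin at the bottom-left of its bounding rectangle.
Flange: 4.4 × 0.95, A = 4.18 in², y = 0.475 in, Ī = 0.3144 in⁴.
Web: 0.65 × 2.4, A = 1.56 in², y = 2.15 in, Ī = 0.7488 in⁴.
Hole (subtracted): ⌀0.3, A = 0.07069 in², y = 0.475 in, Ī = 0.0003976 in⁴.
Centroid: ȳ = ΣA·y / ΣA = 0.9359 in.
Transfer each piece to the horizontal axis through the centroid using Ī + A·d² with d = y − 0.9359:
  flange: d = -0.4609 in → contributes +1.202 in⁴
  web: d = 1.214 in → contributes +3.048 in⁴
  hole: d = -0.4609 in → contributes −0.01541 in⁴
Total I = 4.235 in⁴.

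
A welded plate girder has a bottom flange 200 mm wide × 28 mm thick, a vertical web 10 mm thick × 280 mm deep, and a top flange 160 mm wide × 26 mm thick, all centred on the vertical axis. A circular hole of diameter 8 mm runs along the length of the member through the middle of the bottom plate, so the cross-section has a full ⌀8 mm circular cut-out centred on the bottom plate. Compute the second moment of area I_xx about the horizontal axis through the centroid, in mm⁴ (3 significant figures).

I_xx ≈ 2.44 × 10⁸ mm⁴

Treat the section as a set of non-overlapping primitives; coordinates are from the bounding-box lower-left.
Bottom plate: 200 × 28, A = 5 600 mm², y = 14 mm, Ī = 365 867 mm⁴.
Web plate: 10 × 280, A = 2 800 mm², y = 168 mm, Ī = 18 293 333 mm⁴.
Top plate: 160 × 26, A = 4 160 mm², y = 321 mm, Ī = 234 347 mm⁴.
Hole (subtracted): ⌀8, A = 50.265 mm², y = 14 mm, Ī = 201.06 mm⁴.
Centroid: ȳ = ΣA·y / ΣA = 150.56 mm.
Transfer each piece to the horizontal axis through the centroid using Ī + A·d² with d = y − 150.56:
  bottom plate: d = -136.56 mm → contributes +104 797 072 mm⁴
  web plate: d = 17.441 mm → contributes +19 145 036 mm⁴
  top plate: d = 170.44 mm → contributes +121 082 547 mm⁴
  hole: d = -136.56 mm → contributes −937 573 mm⁴
Total I = 244 087 083 mm⁴.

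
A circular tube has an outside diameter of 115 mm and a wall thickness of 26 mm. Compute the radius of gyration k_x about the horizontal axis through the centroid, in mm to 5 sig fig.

Decompose the section into non-overlapping parts with the origin at the bottom-left of its bounding rectangle.
Outer circle: ⌀115, A = 10386.89 mm², y = 57.5 mm, Ī = 8 585 414 mm⁴.
Bore (subtracted): ⌀63, A = 3117.245 mm², y = 57.5 mm, Ī = 773271.7 mm⁴.
By symmetry the centroid is at mid-height, ȳ = 57.5 mm.
All pieces are centred on the horizontal axis through the centroid, so I = ΣĪ (holes subtracted) = 7 812 143 mm⁴.
Radius of gyration: k = √(I/A) = √(7 812 143 / 7269.645) = 32.78147 mm.

k_x ≈ 32.781 mm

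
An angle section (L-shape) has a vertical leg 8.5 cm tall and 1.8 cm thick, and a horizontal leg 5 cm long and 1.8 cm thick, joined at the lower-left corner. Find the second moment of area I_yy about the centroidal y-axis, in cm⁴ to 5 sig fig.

Break the section into simple shapes (no overlaps), measuring from the bottom-left corner of the bounding box.
Vertical leg: 1.8 × 8.5, A = 15.3 cm², x = 0.9 cm, Ī = 4.131 cm⁴.
Horizontal leg (remainder): 3.2 × 1.8, A = 5.76 cm², x = 3.4 cm, Ī = 4.9152 cm⁴.
Centroid: x̄ = ΣA·x / ΣA = 1.583761 cm.
Transfer each piece to the centroidal y-axis using Ī + A·d² with d = x − 1.583761:
  vertical leg: d = -0.6837607 cm → contributes +11.28419 cm⁴
  horizontal leg (remainder): d = 1.816239 cm → contributes +23.91586 cm⁴
Total I = 35.20005 cm⁴.

I_yy ≈ 35.200 cm⁴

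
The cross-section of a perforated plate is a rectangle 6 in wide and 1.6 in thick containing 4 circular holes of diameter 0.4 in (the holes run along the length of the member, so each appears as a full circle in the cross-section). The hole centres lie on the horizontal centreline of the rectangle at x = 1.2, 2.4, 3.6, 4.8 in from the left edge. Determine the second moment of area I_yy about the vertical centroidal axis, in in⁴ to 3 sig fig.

Split into non-overlapping primitives; take the origin at the lower-left of the bounding box.
Plate: 6 × 1.6, A = 9.6 in², x = 3 in, Ī = 28.8 in⁴.
Hole 1 (subtracted): ⌀0.4, A = 0.12566 in², x = 1.2 in, Ī = 0.0012566 in⁴.
Hole 2 (subtracted): ⌀0.4, A = 0.12566 in², x = 2.4 in, Ī = 0.0012566 in⁴.
Hole 3 (subtracted): ⌀0.4, A = 0.12566 in², x = 3.6 in, Ī = 0.0012566 in⁴.
Hole 4 (subtracted): ⌀0.4, A = 0.12566 in², x = 4.8 in, Ī = 0.0012566 in⁴.
By symmetry the centroid is at mid-width, x̄ = 3 in.
Transfer each piece to the vertical centroidal axis using Ī + A·d² with d = x − 3:
  plate: d = 0 in → contributes +28.8 in⁴
  hole 1: d = -1.8 in → contributes −0.40841 in⁴
  hole 2: d = -0.6 in → contributes −0.046496 in⁴
  hole 3: d = 0.6 in → contributes −0.046496 in⁴
  hole 4: d = 1.8 in → contributes −0.40841 in⁴
Total I = 27.89 in⁴.

I_yy ≈ 27.9 in⁴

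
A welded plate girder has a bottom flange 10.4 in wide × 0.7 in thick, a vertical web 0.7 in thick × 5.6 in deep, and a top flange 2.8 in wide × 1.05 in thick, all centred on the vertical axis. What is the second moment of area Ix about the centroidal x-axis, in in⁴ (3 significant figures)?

Break the section into simple shapes (no overlaps), measuring from the bottom-left corner of the bounding box.
Bottom plate: 10.4 × 0.7, A = 7.28 in², y = 0.35 in, Ī = 0.29727 in⁴.
Web plate: 0.7 × 5.6, A = 3.92 in², y = 3.5 in, Ī = 10.244 in⁴.
Top plate: 2.8 × 1.05, A = 2.94 in², y = 6.825 in, Ī = 0.27011 in⁴.
Centroid: ȳ = ΣA·y / ΣA = 2.5696 in.
Transfer each piece to the centroidal x-axis using Ī + A·d² with d = y − 2.5696:
  bottom plate: d = -2.2196 in → contributes +36.162 in⁴
  web plate: d = 0.93045 in → contributes +13.638 in⁴
  top plate: d = 4.2554 in → contributes +53.51 in⁴
Total I = 103.31 in⁴.

Ix ≈ 103 in⁴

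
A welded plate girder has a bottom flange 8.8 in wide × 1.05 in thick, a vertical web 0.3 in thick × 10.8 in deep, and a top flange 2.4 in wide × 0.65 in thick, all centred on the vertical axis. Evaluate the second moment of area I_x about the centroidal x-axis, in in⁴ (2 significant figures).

I_x ≈ 260 in⁴

Split into non-overlapping primitives; take the origin at the lower-left of the bounding box.
Bottom plate: 8.8 × 1.05, A = 9.24 in², y = 0.525 in, Ī = 0.8489 in⁴.
Web plate: 0.3 × 10.8, A = 3.24 in², y = 6.45 in, Ī = 31.49 in⁴.
Top plate: 2.4 × 0.65, A = 1.56 in², y = 12.18 in, Ī = 0.05493 in⁴.
Centroid: ȳ = ΣA·y / ΣA = 3.187 in.
Transfer each piece to the centroidal x-axis using Ī + A·d² with d = y − 3.187:
  bottom plate: d = -2.662 in → contributes +66.31 in⁴
  web plate: d = 3.263 in → contributes +65.99 in⁴
  top plate: d = 8.988 in → contributes +126.1 in⁴
Total I = 258.4 in⁴.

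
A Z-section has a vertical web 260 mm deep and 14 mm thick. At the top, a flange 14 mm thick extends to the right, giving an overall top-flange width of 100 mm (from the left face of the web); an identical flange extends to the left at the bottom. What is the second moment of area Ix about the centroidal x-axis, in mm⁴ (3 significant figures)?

Decompose the section into non-overlapping parts with the origin at the bottom-left of its bounding rectangle.
Web: 14 × 260, A = 3 640 mm², y = 130 mm, Ī = 20 505 333 mm⁴.
Top flange (beyond web): 86 × 14, A = 1 204 mm², y = 253 mm, Ī = 19 665 mm⁴.
Bottom flange (beyond web): 86 × 14, A = 1 204 mm², y = 7 mm, Ī = 19 665 mm⁴.
Centroid: ȳ = ΣA·y / ΣA = 130 mm.
Transfer each piece to the centroidal x-axis using Ī + A·d² with d = y − 130:
  web: d = 0 mm → contributes +20 505 333 mm⁴
  top flange (beyond web): d = 123 mm → contributes +18 234 981 mm⁴
  bottom flange (beyond web): d = -123 mm → contributes +18 234 981 mm⁴
Total I = 56 975 296 mm⁴.

Ix ≈ 5.70 × 10⁷ mm⁴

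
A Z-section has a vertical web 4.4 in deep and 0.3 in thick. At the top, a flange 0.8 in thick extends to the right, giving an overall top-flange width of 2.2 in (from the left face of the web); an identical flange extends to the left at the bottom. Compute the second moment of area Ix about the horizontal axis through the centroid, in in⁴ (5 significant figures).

Treat the section as a set of non-overlapping primitives; coordinates are from the bounding-box lower-left.
Web: 0.3 × 4.4, A = 1.32 in², y = 2.2 in, Ī = 2.1296 in⁴.
Top flange (beyond web): 1.9 × 0.8, A = 1.52 in², y = 4 in, Ī = 0.08106667 in⁴.
Bottom flange (beyond web): 1.9 × 0.8, A = 1.52 in², y = 0.4 in, Ī = 0.08106667 in⁴.
Centroid: ȳ = ΣA·y / ΣA = 2.2 in.
Transfer each piece to the horizontal axis through the centroid using Ī + A·d² with d = y − 2.2:
  web: d = 0 in → contributes +2.1296 in⁴
  top flange (beyond web): d = 1.8 in → contributes +5.005867 in⁴
  bottom flange (beyond web): d = -1.8 in → contributes +5.005867 in⁴
Total I = 12.14133 in⁴.

Ix ≈ 12.141 in⁴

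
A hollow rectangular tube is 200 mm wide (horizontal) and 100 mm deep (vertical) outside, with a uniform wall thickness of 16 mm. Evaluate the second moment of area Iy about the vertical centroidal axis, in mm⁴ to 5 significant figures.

Decompose the section into non-overlapping parts with the origin at the bottom-left of its bounding rectangle.
Outer rectangle: 200 × 100, A = 20 000 mm², x = 100 mm, Ī = 66 666 667 mm⁴.
Inner void (subtracted): 168 × 68, A = 11 424 mm², x = 100 mm, Ī = 26 869 248 mm⁴.
By symmetry the centroid is at mid-width, x̄ = 100 mm.
All pieces are centred on the vertical centroidal axis, so I = ΣĪ (holes subtracted) = 39 797 419 mm⁴.

Iy ≈ 3.9797 × 10⁷ mm⁴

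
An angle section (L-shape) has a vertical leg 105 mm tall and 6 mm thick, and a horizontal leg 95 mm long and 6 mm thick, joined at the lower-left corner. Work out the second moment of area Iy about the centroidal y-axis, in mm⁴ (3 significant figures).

Iy ≈ 1.01 × 10⁶ mm⁴

Decompose the section into non-overlapping parts with the origin at the bottom-left of its bounding rectangle.
Vertical leg: 6 × 105, A = 630 mm², x = 3 mm, Ī = 1 890 mm⁴.
Horizontal leg (remainder): 89 × 6, A = 534 mm², x = 50.5 mm, Ī = 352 485 mm⁴.
Centroid: x̄ = ΣA·x / ΣA = 24.791 mm.
Transfer each piece to the centroidal y-axis using Ī + A·d² with d = x − 24.791:
  vertical leg: d = -21.791 mm → contributes +301 051 mm⁴
  horizontal leg (remainder): d = 25.709 mm → contributes +705 427 mm⁴
Total I = 1 006 477 mm⁴.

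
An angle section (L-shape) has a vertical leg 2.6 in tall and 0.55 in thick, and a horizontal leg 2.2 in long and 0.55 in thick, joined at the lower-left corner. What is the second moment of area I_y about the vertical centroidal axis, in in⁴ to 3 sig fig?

Split into non-overlapping primitives; take the origin at the lower-left of the bounding box.
Vertical leg: 0.55 × 2.6, A = 1.43 in², x = 0.275 in, Ī = 0.036048 in⁴.
Horizontal leg (remainder): 1.65 × 0.55, A = 0.9075 in², x = 1.375 in, Ī = 0.20589 in⁴.
Centroid: x̄ = ΣA·x / ΣA = 0.70206 in.
Transfer each piece to the vertical centroidal axis using Ī + A·d² with d = x − 0.70206:
  vertical leg: d = -0.42706 in → contributes +0.29685 in⁴
  horizontal leg (remainder): d = 0.67294 in → contributes +0.61685 in⁴
Total I = 0.9137 in⁴.

I_y ≈ 0.914 in⁴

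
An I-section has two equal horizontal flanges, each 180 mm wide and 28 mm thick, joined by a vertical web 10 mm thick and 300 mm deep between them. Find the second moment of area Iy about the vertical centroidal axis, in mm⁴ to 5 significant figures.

Iy ≈ 2.7241 × 10⁷ mm⁴

Split into non-overlapping primitives; take the origin at the lower-left of the bounding box.
Bottom flange: 180 × 28, A = 5 040 mm², x = 90 mm, Ī = 13 608 000 mm⁴.
Web: 10 × 300, A = 3 000 mm², x = 90 mm, Ī = 25 000 mm⁴.
Top flange: 180 × 28, A = 5 040 mm², x = 90 mm, Ī = 13 608 000 mm⁴.
By symmetry the centroid is at mid-width, x̄ = 90 mm.
All pieces are centred on the vertical centroidal axis, so I = ΣĪ = 27 241 000 mm⁴.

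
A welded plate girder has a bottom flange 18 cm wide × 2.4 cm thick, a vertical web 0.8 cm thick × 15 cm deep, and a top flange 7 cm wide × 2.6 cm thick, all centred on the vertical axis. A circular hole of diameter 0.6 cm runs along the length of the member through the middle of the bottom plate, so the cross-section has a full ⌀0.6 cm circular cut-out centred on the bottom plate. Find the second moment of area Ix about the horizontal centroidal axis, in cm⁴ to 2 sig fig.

Ix ≈ 4300 cm⁴

Treat the section as a set of non-overlapping primitives; coordinates are from the bounding-box lower-left.
Bottom plate: 18 × 2.4, A = 43.2 cm², y = 1.2 cm, Ī = 20.74 cm⁴.
Web plate: 0.8 × 15, A = 12 cm², y = 9.9 cm, Ī = 225 cm⁴.
Top plate: 7 × 2.6, A = 18.2 cm², y = 18.7 cm, Ī = 10.25 cm⁴.
Hole (subtracted): ⌀0.6, A = 0.2827 cm², y = 1.2 cm, Ī = 0.006362 cm⁴.
Centroid: ȳ = ΣA·y / ΣA = 6.984 cm.
Transfer each piece to the horizontal centroidal axis using Ī + A·d² with d = y − 6.984:
  bottom plate: d = -5.784 cm → contributes +1 466 cm⁴
  web plate: d = 2.916 cm → contributes +327 cm⁴
  top plate: d = 11.72 cm → contributes +2 509 cm⁴
  hole: d = -5.784 cm → contributes −9.465 cm⁴
Total I = 4 292 cm⁴.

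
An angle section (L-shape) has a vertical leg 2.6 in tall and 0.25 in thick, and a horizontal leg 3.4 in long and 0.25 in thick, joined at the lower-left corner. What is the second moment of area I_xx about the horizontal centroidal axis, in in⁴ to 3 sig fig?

Split into non-overlapping primitives; take the origin at the lower-left of the bounding box.
Vertical leg: 0.25 × 2.6, A = 0.65 in², y = 1.3 in, Ī = 0.36617 in⁴.
Horizontal leg (remainder): 3.15 × 0.25, A = 0.7875 in², y = 0.125 in, Ī = 0.0041016 in⁴.
Centroid: ȳ = ΣA·y / ΣA = 0.6563 in.
Transfer each piece to the horizontal centroidal axis using Ī + A·d² with d = y − 0.6563:
  vertical leg: d = 0.6437 in → contributes +0.63549 in⁴
  horizontal leg (remainder): d = -0.5313 in → contributes +0.2264 in⁴
Total I = 0.86189 in⁴.

I_xx ≈ 0.862 in⁴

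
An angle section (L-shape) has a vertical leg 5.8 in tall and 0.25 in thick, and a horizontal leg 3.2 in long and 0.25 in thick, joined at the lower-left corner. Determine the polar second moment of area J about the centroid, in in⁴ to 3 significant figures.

Treat the section as a set of non-overlapping primitives; coordinates are from the bounding-box lower-left.
Vertical leg: 0.25 × 5.8, A = 1.45 in², y = 2.9 in, Ī = 4.0648 in⁴.
Horizontal leg (remainder): 2.95 × 0.25, A = 0.7375 in², y = 0.125 in, Ī = 0.0038411 in⁴.
Centroid: ȳ = ΣA·y / ΣA = 1.9644 in.
Transfer each piece to the centroidal x-axis using Ī + A·d² with d = y − 1.9644:
  vertical leg: d = 0.93557 in → contributes +5.334 in⁴
  horizontal leg (remainder): d = -1.8394 in → contributes +2.4992 in⁴
Total I = 7.8332 in⁴.
For the y-axis: x̄ = 0.66443 in.
Repeating about the centroidal y-axis gives I_y = 1.7939 in⁴.
Polar second moment: J = I_x + I_y = 9.627 in⁴.

J ≈ 9.63 in⁴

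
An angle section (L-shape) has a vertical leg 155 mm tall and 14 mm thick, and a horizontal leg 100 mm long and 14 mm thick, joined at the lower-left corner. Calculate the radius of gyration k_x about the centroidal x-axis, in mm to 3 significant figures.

k_x ≈ 49.3 mm

Treat the section as a set of non-overlapping primitives; coordinates are from the bounding-box lower-left.
Vertical leg: 14 × 155, A = 2 170 mm², y = 77.5 mm, Ī = 4 344 521 mm⁴.
Horizontal leg (remainder): 86 × 14, A = 1 204 mm², y = 7 mm, Ī = 19 665 mm⁴.
Centroid: ȳ = ΣA·y / ΣA = 52.342 mm.
Transfer each piece to the centroidal x-axis using Ī + A·d² with d = y − 52.342:
  vertical leg: d = 25.158 mm → contributes +5 717 933 mm⁴
  horizontal leg (remainder): d = -45.342 mm → contributes +2 495 001 mm⁴
Total I = 8 212 933 mm⁴.
Radius of gyration: k = √(I/A) = √(8 212 933 / 3 374) = 49.337 mm.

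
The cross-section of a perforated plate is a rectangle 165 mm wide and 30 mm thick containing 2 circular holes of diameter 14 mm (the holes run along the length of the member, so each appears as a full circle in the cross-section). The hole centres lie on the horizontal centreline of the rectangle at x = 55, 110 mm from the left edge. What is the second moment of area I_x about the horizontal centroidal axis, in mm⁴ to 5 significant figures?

Break the section into simple shapes (no overlaps), measuring from the bottom-left corner of the bounding box.
Plate: 165 × 30, A = 4 950 mm², y = 15 mm, Ī = 371 250 mm⁴.
Hole 1 (subtracted): ⌀14, A = 153.938 mm², y = 15 mm, Ī = 1885.741 mm⁴.
Hole 2 (subtracted): ⌀14, A = 153.938 mm², y = 15 mm, Ī = 1885.741 mm⁴.
By symmetry the centroid is at mid-height, ȳ = 15 mm.
All pieces are centred on the horizontal centroidal axis, so I = ΣĪ (holes subtracted) = 367478.5 mm⁴.

I_x ≈ 3.6748 × 10⁵ mm⁴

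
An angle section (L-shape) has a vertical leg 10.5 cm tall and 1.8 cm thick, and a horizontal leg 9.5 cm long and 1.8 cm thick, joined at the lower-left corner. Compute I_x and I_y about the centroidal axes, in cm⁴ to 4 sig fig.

I_x ≈ 328.7 cm⁴, I_y ≈ 254.0 cm⁴

Break the section into simple shapes (no overlaps), measuring from the bottom-left corner of the bounding box.
Vertical leg: 1.8 × 10.5, A = 18.9 cm², y = 5.25 cm, Ī = 173.644 cm⁴.
Horizontal leg (remainder): 7.7 × 1.8, A = 13.86 cm², y = 0.9 cm, Ī = 3.7422 cm⁴.
Centroid: ȳ = ΣA·y / ΣA = 3.40962 cm.
Transfer each piece to the centroidal x-axis using Ī + A·d² with d = y − 3.40962:
  vertical leg: d = 1.84038 cm → contributes +237.658 cm⁴
  horizontal leg (remainder): d = -2.50962 cm → contributes +91.0348 cm⁴
Total I = 328.693 cm⁴.
For the y-axis: x̄ = 2.90962 cm.
Repeating about the centroidal y-axis gives I_y = 253.996 cm⁴.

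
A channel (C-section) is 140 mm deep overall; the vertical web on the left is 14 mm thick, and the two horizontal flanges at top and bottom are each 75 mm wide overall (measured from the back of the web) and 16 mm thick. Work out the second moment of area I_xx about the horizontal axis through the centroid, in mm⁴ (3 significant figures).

I_xx ≈ 1.07 × 10⁷ mm⁴

Decompose the section into non-overlapping parts with the origin at the bottom-left of its bounding rectangle.
Web: 14 × 140, A = 1 960 mm², y = 70 mm, Ī = 3 201 333 mm⁴.
Top flange (beyond web): 61 × 16, A = 976 mm², y = 132 mm, Ī = 20 821 mm⁴.
Bottom flange (beyond web): 61 × 16, A = 976 mm², y = 8 mm, Ī = 20 821 mm⁴.
By symmetry the centroid is at mid-height, ȳ = 70 mm.
Transfer each piece to the horizontal axis through the centroid using Ī + A·d² with d = y − 70:
  web: d = 0 mm → contributes +3 201 333 mm⁴
  top flange (beyond web): d = 62 mm → contributes +3 772 565 mm⁴
  bottom flange (beyond web): d = -62 mm → contributes +3 772 565 mm⁴
Total I = 10 746 464 mm⁴.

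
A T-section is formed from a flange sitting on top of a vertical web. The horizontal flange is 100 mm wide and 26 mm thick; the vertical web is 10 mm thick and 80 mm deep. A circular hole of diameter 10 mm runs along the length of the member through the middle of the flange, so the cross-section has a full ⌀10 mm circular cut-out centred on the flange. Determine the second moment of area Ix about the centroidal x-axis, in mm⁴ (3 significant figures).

Treat the section as a set of non-overlapping primitives; coordinates are from the bounding-box lower-left.
Flange: 100 × 26, A = 2 600 mm², y = 93 mm, Ī = 146 467 mm⁴.
Web: 10 × 80, A = 800 mm², y = 40 mm, Ī = 426 667 mm⁴.
Hole (subtracted): ⌀10, A = 78.54 mm², y = 93 mm, Ī = 490.87 mm⁴.
Centroid: ȳ = ΣA·y / ΣA = 80.235 mm.
Transfer each piece to the centroidal x-axis using Ī + A·d² with d = y − 80.235:
  flange: d = 12.765 mm → contributes +570 155 mm⁴
  web: d = -40.235 mm → contributes +1 721 721 mm⁴
  hole: d = 12.765 mm → contributes −13 290 mm⁴
Total I = 2 278 587 mm⁴.

Ix ≈ 2.28 × 10⁶ mm⁴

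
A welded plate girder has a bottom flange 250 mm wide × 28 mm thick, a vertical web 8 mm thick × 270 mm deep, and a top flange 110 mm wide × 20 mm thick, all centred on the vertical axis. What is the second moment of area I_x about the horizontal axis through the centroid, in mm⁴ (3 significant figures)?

Break the section into simple shapes (no overlaps), measuring from the bottom-left corner of the bounding box.
Bottom plate: 250 × 28, A = 7 000 mm², y = 14 mm, Ī = 457 333 mm⁴.
Web plate: 8 × 270, A = 2 160 mm², y = 163 mm, Ī = 13 122 000 mm⁴.
Top plate: 110 × 20, A = 2 200 mm², y = 308 mm, Ī = 73 333 mm⁴.
Centroid: ȳ = ΣA·y / ΣA = 99.268 mm.
Transfer each piece to the horizontal axis through the centroid using Ī + A·d² with d = y − 99.268:
  bottom plate: d = -85.268 mm → contributes +51 351 285 mm⁴
  web plate: d = 63.732 mm → contributes +21 895 527 mm⁴
  top plate: d = 208.73 mm → contributes +95 925 601 mm⁴
Total I = 169 172 413 mm⁴.

I_x ≈ 1.69 × 10⁸ mm⁴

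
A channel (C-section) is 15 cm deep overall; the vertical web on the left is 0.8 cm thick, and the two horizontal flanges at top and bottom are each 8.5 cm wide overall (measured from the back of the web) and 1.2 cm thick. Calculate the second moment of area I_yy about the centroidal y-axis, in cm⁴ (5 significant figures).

I_yy ≈ 223.36 cm⁴

Break the section into simple shapes (no overlaps), measuring from the bottom-left corner of the bounding box.
Web: 0.8 × 15, A = 12 cm², x = 0.4 cm, Ī = 0.64 cm⁴.
Top flange (beyond web): 7.7 × 1.2, A = 9.24 cm², x = 4.65 cm, Ī = 45.6533 cm⁴.
Bottom flange (beyond web): 7.7 × 1.2, A = 9.24 cm², x = 4.65 cm, Ī = 45.6533 cm⁴.
Centroid: x̄ = ΣA·x / ΣA = 2.976772 cm.
Transfer each piece to the centroidal y-axis using Ī + A·d² with d = x − 2.976772:
  web: d = -2.576772 cm → contributes +80.31703 cm⁴
  top flange (beyond web): d = 1.673228 cm → contributes +71.52246 cm⁴
  bottom flange (beyond web): d = 1.673228 cm → contributes +71.52246 cm⁴
Total I = 223.362 cm⁴.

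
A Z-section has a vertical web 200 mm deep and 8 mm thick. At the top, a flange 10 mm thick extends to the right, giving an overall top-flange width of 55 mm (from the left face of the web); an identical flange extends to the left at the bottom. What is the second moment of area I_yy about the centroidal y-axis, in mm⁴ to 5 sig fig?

Split into non-overlapping primitives; take the origin at the lower-left of the bounding box.
Web: 8 × 200, A = 1 600 mm², x = 51 mm, Ī = 8533.333 mm⁴.
Top flange (beyond web): 47 × 10, A = 470 mm², x = 78.5 mm, Ī = 86519.17 mm⁴.
Bottom flange (beyond web): 47 × 10, A = 470 mm², x = 23.5 mm, Ī = 86519.17 mm⁴.
Centroid: x̄ = ΣA·x / ΣA = 51 mm.
Transfer each piece to the centroidal y-axis using Ī + A·d² with d = x − 51:
  web: d = 0 mm → contributes +8533.333 mm⁴
  top flange (beyond web): d = 27.5 mm → contributes +441956.7 mm⁴
  bottom flange (beyond web): d = -27.5 mm → contributes +441956.7 mm⁴
Total I = 892446.7 mm⁴.

I_yy ≈ 8.9245 × 10⁵ mm⁴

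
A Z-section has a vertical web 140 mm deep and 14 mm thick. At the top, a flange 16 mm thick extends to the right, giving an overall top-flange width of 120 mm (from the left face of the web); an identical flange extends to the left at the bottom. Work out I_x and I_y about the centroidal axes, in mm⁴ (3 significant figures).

I_x ≈ 1.63 × 10⁷ mm⁴, I_y ≈ 1.54 × 10⁷ mm⁴

Split into non-overlapping primitives; take the origin at the lower-left of the bounding box.
Web: 14 × 140, A = 1 960 mm², y = 70 mm, Ī = 3 201 333 mm⁴.
Top flange (beyond web): 106 × 16, A = 1 696 mm², y = 132 mm, Ī = 36 181 mm⁴.
Bottom flange (beyond web): 106 × 16, A = 1 696 mm², y = 8 mm, Ī = 36 181 mm⁴.
Centroid: ȳ = ΣA·y / ΣA = 70 mm.
Transfer each piece to the centroidal x-axis using Ī + A·d² with d = y − 70:
  web: d = 0 mm → contributes +3 201 333 mm⁴
  top flange (beyond web): d = 62 mm → contributes +6 555 605 mm⁴
  bottom flange (beyond web): d = -62 mm → contributes +6 555 605 mm⁴
Total I = 16 312 544 mm⁴.
For the y-axis: x̄ = 113 mm.
Repeating about the centroidal y-axis gives I_y = 15 419 256 mm⁴.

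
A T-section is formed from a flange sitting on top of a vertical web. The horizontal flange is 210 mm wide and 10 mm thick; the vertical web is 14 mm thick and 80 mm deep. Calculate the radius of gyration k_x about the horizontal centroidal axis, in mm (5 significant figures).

Break the section into simple shapes (no overlaps), measuring from the bottom-left corner of the bounding box.
Flange: 210 × 10, A = 2 100 mm², y = 85 mm, Ī = 17 500 mm⁴.
Web: 14 × 80, A = 1 120 mm², y = 40 mm, Ī = 597333.3 mm⁴.
Centroid: ȳ = ΣA·y / ΣA = 69.34783 mm.
Transfer each piece to the horizontal centroidal axis using Ī + A·d² with d = y − 69.34783:
  flange: d = 15.65217 mm → contributes +531980.2 mm⁴
  web: d = -29.34783 mm → contributes +1 561 984 mm⁴
Total I = 2 093 964 mm⁴.
Radius of gyration: k = √(I/A) = √(2 093 964 / 3 220) = 25.50097 mm.

k_x ≈ 25.501 mm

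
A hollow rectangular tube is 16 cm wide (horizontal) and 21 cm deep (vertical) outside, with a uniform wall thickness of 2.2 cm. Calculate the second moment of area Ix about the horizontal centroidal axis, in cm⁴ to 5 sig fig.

Treat the section as a set of non-overlapping primitives; coordinates are from the bounding-box lower-left.
Outer rectangle: 16 × 21, A = 336 cm², y = 10.5 cm, Ī = 12 348 cm⁴.
Inner void (subtracted): 11.6 × 16.6, A = 192.56 cm², y = 10.5 cm, Ī = 4421.819 cm⁴.
By symmetry the centroid is at mid-height, ȳ = 10.5 cm.
All pieces are centred on the horizontal centroidal axis, so I = ΣĪ (holes subtracted) = 7926.181 cm⁴.

Ix ≈ 7926.2 cm⁴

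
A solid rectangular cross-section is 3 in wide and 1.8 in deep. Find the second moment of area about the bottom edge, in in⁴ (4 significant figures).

I_base ≈ 5.832 in⁴

The section: 3 × 1.8, A = 5.4 in², y = 0.9 in, Ī = 1.458 in⁴.
Transfer it to a horizontal axis along the bottom face using Ī + A·d² with d = y − 0:
  the section: d = 0.9 in → contributes +5.832 in⁴
Total I = 5.832 in⁴.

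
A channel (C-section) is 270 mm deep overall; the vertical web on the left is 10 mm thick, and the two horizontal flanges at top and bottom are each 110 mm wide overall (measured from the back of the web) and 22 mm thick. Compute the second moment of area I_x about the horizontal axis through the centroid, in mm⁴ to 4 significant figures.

Break the section into simple shapes (no overlaps), measuring from the bottom-left corner of the bounding box.
Web: 10 × 270, A = 2 700 mm², y = 135 mm, Ī = 16 402 500 mm⁴.
Top flange (beyond web): 100 × 22, A = 2 200 mm², y = 259 mm, Ī = 88733.3 mm⁴.
Bottom flange (beyond web): 100 × 22, A = 2 200 mm², y = 11 mm, Ī = 88733.3 mm⁴.
By symmetry the centroid is at mid-height, ȳ = 135 mm.
Transfer each piece to the horizontal axis through the centroid using Ī + A·d² with d = y − 135:
  web: d = 0 mm → contributes +16 402 500 mm⁴
  top flange (beyond web): d = 124 mm → contributes +33 915 933 mm⁴
  bottom flange (beyond web): d = -124 mm → contributes +33 915 933 mm⁴
Total I = 84 234 367 mm⁴.

I_x ≈ 8.423 × 10⁷ mm⁴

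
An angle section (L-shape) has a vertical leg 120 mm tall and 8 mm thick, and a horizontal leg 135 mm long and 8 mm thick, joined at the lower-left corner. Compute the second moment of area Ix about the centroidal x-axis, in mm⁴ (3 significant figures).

Break the section into simple shapes (no overlaps), measuring from the bottom-left corner of the bounding box.
Vertical leg: 8 × 120, A = 960 mm², y = 60 mm, Ī = 1 152 000 mm⁴.
Horizontal leg (remainder): 127 × 8, A = 1 016 mm², y = 4 mm, Ī = 5418.7 mm⁴.
Centroid: ȳ = ΣA·y / ΣA = 31.206 mm.
Transfer each piece to the centroidal x-axis using Ī + A·d² with d = y − 31.206:
  vertical leg: d = 28.794 mm → contributes +1 947 904 mm⁴
  horizontal leg (remainder): d = -27.206 mm → contributes +757 454 mm⁴
Total I = 2 705 358 mm⁴.

Ix ≈ 2.71 × 10⁶ mm⁴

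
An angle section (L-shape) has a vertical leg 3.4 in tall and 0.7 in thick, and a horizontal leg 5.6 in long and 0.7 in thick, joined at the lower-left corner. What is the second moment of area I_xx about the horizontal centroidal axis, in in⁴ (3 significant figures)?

I_xx ≈ 4.99 in⁴

Decompose the section into non-overlapping parts with the origin at the bottom-left of its bounding rectangle.
Vertical leg: 0.7 × 3.4, A = 2.38 in², y = 1.7 in, Ī = 2.2927 in⁴.
Horizontal leg (remainder): 4.9 × 0.7, A = 3.43 in², y = 0.35 in, Ī = 0.14006 in⁴.
Centroid: ȳ = ΣA·y / ΣA = 0.90301 in.
Transfer each piece to the horizontal centroidal axis using Ī + A·d² with d = y − 0.90301:
  vertical leg: d = 0.79699 in → contributes +3.8045 in⁴
  horizontal leg (remainder): d = -0.55301 in → contributes +1.189 in⁴
Total I = 4.9935 in⁴.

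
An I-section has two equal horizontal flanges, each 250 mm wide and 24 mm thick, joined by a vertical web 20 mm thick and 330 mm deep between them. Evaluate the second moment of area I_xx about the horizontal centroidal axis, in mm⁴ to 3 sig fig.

I_xx ≈ 4.36 × 10⁸ mm⁴

Treat the section as a set of non-overlapping primitives; coordinates are from the bounding-box lower-left.
Bottom flange: 250 × 24, A = 6 000 mm², y = 12 mm, Ī = 288 000 mm⁴.
Web: 20 × 330, A = 6 600 mm², y = 189 mm, Ī = 59 895 000 mm⁴.
Top flange: 250 × 24, A = 6 000 mm², y = 366 mm, Ī = 288 000 mm⁴.
By symmetry the centroid is at mid-height, ȳ = 189 mm.
Transfer each piece to the horizontal centroidal axis using Ī + A·d² with d = y − 189:
  bottom flange: d = -177 mm → contributes +188 262 000 mm⁴
  web: d = 0 mm → contributes +59 895 000 mm⁴
  top flange: d = 177 mm → contributes +188 262 000 mm⁴
Total I = 436 419 000 mm⁴.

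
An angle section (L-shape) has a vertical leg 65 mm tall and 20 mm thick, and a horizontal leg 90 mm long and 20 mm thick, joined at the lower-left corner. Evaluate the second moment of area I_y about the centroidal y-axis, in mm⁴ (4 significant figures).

I_y ≈ 1.980 × 10⁶ mm⁴

Treat the section as a set of non-overlapping primitives; coordinates are from the bounding-box lower-left.
Vertical leg: 20 × 65, A = 1 300 mm², x = 10 mm, Ī = 43333.3 mm⁴.
Horizontal leg (remainder): 70 × 20, A = 1 400 mm², x = 55 mm, Ī = 571 667 mm⁴.
Centroid: x̄ = ΣA·x / ΣA = 33.3333 mm.
Transfer each piece to the centroidal y-axis using Ī + A·d² with d = x − 33.3333:
  vertical leg: d = -23.3333 mm → contributes +751 111 mm⁴
  horizontal leg (remainder): d = 21.6667 mm → contributes +1 228 889 mm⁴
Total I = 1 980 000 mm⁴.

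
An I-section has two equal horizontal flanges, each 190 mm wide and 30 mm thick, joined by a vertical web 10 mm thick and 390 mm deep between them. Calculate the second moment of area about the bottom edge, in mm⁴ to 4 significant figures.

Decompose the section into non-overlapping parts with the origin at the bottom-left of its bounding rectangle.
Bottom flange: 190 × 30, A = 5 700 mm², y = 15 mm, Ī = 427 500 mm⁴.
Web: 10 × 390, A = 3 900 mm², y = 225 mm, Ī = 49 432 500 mm⁴.
Top flange: 190 × 30, A = 5 700 mm², y = 435 mm, Ī = 427 500 mm⁴.
Transfer each piece to the base of the section using Ī + A·d² with d = y − 0:
  bottom flange: d = 15 mm → contributes +1 710 000 mm⁴
  web: d = 225 mm → contributes +246 870 000 mm⁴
  top flange: d = 435 mm → contributes +1 079 010 000 mm⁴
Total I = 1 327 590 000 mm⁴.

I_base ≈ 1.328 × 10⁹ mm⁴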